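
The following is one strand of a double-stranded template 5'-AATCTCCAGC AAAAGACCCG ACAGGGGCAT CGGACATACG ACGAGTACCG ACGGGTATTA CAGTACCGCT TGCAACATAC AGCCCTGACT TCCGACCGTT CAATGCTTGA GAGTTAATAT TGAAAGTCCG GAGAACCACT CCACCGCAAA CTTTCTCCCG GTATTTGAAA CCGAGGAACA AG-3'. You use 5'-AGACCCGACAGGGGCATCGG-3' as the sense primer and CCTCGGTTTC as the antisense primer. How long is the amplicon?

Forward primer AGACCCGACAGGGGCATCGG is found on the top strand at positions 14–33.
Reverse complement of the reverse primer: GAAACCGAGG. This occurs on the top strand at positions 167–176.
Product length = (reverse-primer end) − (forward-primer start) + 1 = 176 − 14 + 1 = 163 bp.

163 bp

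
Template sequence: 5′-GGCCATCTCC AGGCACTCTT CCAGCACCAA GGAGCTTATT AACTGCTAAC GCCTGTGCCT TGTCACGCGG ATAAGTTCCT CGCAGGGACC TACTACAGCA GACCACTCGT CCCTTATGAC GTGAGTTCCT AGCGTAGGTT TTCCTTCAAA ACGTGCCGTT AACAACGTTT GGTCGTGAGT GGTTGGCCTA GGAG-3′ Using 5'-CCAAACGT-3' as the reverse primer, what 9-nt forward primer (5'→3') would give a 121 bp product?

5'-CCTGTGCCT-3'

The reverse primer's reverse complement ACGTTTGG matches the template at positions 165–172, so the product ends at position 172.
A 121 bp product then starts at position 172 − 121 + 1 = 52.
The forward primer is identical to the top strand there: CCTGTGCCT.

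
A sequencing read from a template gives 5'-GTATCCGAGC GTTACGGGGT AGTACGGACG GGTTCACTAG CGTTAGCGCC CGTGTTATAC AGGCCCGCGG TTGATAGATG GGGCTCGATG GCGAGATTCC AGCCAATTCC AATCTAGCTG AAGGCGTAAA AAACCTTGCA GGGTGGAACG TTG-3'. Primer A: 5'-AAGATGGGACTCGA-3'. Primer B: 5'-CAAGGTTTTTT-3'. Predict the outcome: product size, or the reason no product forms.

Primer A (AAGATGGGACTCGA) does not match the top strand, and its reverse complement TCGAGTCCCATCTT does not match either.
With no annealing site for primer A, no amplification occurs.

No product — primer A has no binding site in the template.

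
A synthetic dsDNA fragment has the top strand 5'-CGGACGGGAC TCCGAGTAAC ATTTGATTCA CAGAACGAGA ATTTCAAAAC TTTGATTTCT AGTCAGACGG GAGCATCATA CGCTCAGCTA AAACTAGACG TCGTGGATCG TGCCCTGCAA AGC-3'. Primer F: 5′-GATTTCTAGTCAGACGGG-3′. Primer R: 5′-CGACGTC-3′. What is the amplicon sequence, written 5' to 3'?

The forward primer matches the template at positions 54–71.
Taking the reverse complement of CGACGTC gives GACGTCG, found at positions 97–103 on the template; the primer anneals here to the top strand with its 3' end pointing upstream.
The product is the template from position 54 through 103 (50 bp).

5'-GATTTCTAGTCAGACGGGAGCATCATACGCTCAGCTAAAACTAGACGTCG-3'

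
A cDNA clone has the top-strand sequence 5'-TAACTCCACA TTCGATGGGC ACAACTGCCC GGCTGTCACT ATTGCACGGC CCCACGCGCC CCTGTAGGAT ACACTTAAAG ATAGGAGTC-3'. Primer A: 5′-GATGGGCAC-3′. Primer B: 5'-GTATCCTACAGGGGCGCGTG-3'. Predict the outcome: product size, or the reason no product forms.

Primer A (GATGGGCAC) matches the top strand at positions 14–22; it acts as a forward primer.
Primer B's reverse complement is CACGCGCCCCTGTAGGATAC, matching the top strand at positions 53–72; it acts as a reverse primer.
The 3' ends face each other across positions 14–72, giving a 59 bp product.

Yes — a 59 bp product.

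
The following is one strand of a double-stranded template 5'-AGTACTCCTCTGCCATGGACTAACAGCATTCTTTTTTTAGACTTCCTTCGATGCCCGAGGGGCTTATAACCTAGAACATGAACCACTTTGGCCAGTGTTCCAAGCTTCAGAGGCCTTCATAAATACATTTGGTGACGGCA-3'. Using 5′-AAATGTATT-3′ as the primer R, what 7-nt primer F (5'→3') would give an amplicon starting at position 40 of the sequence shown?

5'-GACTTCC-3'

The reverse primer's reverse complement AATACATTT matches the template at positions 122–130; the product starts at position 40.
The forward primer is identical to the top strand over positions 40–46: GACTTCC.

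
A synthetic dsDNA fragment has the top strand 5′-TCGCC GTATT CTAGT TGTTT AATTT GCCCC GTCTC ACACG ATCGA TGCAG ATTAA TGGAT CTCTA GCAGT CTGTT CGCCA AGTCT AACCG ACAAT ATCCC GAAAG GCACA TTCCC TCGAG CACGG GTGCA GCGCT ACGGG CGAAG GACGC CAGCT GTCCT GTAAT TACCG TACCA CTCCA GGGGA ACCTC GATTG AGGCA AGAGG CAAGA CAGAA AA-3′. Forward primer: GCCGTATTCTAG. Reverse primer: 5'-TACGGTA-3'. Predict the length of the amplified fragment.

170 bp

Forward primer GCCGTATTCTAG is found on the top strand at positions 3–14.
Taking the reverse complement of TACGGTA gives TACCGTA, found at positions 166–172 on the template; the primer anneals here to the top strand with its 3' end pointing upstream.
Amplicon spans positions 3–172: 170 bp.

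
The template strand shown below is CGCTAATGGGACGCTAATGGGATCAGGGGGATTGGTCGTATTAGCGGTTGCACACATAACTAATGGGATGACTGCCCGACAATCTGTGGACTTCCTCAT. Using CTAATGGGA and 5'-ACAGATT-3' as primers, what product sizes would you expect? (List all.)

The forward primer CTAATGGGA matches the top strand at positions 3–11, 14–22, 60–68.
The reverse primer's reverse complement is AATCTGT, matching at positions 81–87.
Each forward site pairs with the reverse site to give a product ending at position 87: sizes 85, 74, 28 bp.

85 bp, 74 bp, 28 bp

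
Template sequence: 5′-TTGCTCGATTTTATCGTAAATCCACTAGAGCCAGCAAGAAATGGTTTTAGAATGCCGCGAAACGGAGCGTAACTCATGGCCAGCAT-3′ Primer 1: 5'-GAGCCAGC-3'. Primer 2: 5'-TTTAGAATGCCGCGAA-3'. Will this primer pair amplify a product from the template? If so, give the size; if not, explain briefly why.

Primer 1 (GAGCCAGC) matches the top strand at positions 28–35 (3' end points downstream).
Primer 2 (TTTAGAATGCCGCGAA) also matches the top strand directly, at positions 46–61 — its reverse complement TTCGCGGCATTCTAAA is not present.
Both primers anneal to the bottom strand with 3' ends pointing the same way, so neither can prime synthesis back toward the other.

No product — both primers anneal to the same strand and extend in the same direction.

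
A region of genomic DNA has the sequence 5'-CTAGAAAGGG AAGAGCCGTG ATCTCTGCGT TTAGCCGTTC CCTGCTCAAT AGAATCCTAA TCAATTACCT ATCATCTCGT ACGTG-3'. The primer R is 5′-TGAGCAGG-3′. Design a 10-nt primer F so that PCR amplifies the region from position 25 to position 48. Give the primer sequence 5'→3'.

The reverse primer's reverse complement CCTGCTCA matches the template at positions 41–48; the product starts at position 25.
The forward primer is identical to the top strand over positions 25–34: CTGCGTTTAG.

5'-CTGCGTTTAG-3'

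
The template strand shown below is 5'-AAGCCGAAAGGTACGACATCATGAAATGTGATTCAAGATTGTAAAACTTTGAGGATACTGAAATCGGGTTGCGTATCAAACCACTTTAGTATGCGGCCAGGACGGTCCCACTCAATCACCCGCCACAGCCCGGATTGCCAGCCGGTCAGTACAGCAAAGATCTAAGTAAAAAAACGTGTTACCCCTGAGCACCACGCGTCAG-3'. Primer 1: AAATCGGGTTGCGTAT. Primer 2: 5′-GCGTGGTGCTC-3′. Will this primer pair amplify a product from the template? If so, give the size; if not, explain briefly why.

Yes — a 137 bp product.

Primer 1 (AAATCGGGTTGCGTAT) matches the top strand at positions 61–76; it acts as a forward primer.
Primer 2's reverse complement is GAGCACCACGC, matching the top strand at positions 187–197; it acts as a reverse primer.
The 3' ends face each other across positions 61–197, giving a 137 bp product.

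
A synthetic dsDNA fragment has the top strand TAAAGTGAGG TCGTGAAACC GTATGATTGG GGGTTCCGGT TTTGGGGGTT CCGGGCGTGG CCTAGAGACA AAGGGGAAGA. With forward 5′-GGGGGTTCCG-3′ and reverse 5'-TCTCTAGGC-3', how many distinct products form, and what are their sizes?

Two products: 40 bp, 25 bp

The forward primer GGGGGTTCCG matches the top strand at positions 29–38, 44–53.
The reverse primer's reverse complement is GCCTAGAGA, matching at positions 60–68.
Each forward site pairs with the reverse site to give a product ending at position 68: sizes 40, 25 bp.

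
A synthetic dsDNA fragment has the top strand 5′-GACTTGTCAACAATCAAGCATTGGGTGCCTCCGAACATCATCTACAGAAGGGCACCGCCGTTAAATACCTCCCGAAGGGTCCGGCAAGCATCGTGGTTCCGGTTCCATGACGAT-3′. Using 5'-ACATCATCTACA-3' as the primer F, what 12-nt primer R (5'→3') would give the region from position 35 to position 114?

5'-ATCGTCATGGAA-3'

The product's 3' end on the top strand is position 114.
The reverse primer anneals to the top strand over positions 103–114, i.e. to TTCCATGACGAT.
Its sequence written 5'→3' is the reverse complement: ATCGTCATGGAA.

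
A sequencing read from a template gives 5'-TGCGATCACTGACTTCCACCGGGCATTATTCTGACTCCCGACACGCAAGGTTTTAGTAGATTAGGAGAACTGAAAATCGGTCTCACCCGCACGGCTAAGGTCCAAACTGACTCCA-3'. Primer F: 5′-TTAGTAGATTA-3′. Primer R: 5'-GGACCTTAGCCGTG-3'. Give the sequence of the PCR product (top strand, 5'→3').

5'-TTAGTAGATTAGGAGAACTGAAAATCGGTCTCACCCGCACGGCTAAGGTCC-3'

Scanning the template, TTAGTAGATTA occurs at positions 53–63; this primer anneals to the bottom strand there with its 3' end pointing downstream.
Taking the reverse complement of GGACCTTAGCCGTG gives CACGGCTAAGGTCC, found at positions 90–103 on the template; the primer anneals here to the top strand with its 3' end pointing upstream.
The product is the template from position 53 through 103 (51 bp).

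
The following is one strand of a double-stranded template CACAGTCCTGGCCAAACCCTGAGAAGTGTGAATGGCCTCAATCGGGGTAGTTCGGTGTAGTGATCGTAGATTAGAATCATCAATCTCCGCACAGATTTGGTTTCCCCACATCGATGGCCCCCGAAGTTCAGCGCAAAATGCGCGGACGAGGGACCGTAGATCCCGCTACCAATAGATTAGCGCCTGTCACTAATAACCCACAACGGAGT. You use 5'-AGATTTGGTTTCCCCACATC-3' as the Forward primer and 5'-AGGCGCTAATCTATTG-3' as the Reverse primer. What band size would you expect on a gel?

The forward primer matches the template at positions 93–112.
The reverse primer's reverse complement is CAATAGATTAGCGCCT, which matches the template at positions 170–185.
Amplicon spans positions 93–185: 93 bp.

93 bp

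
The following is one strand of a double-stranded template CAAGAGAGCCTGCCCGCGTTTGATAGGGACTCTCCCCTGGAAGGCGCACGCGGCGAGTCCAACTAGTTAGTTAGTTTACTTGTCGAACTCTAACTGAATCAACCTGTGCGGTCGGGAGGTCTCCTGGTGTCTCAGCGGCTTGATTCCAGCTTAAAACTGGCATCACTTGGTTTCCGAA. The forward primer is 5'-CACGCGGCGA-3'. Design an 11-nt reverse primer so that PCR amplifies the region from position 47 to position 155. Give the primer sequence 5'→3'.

The product's 3' end on the top strand is position 155.
The reverse primer anneals to the top strand over positions 145–155, i.e. to TCCAGCTTAAA.
Its sequence written 5'→3' is the reverse complement: TTTAAGCTGGA.

5'-TTTAAGCTGGA-3'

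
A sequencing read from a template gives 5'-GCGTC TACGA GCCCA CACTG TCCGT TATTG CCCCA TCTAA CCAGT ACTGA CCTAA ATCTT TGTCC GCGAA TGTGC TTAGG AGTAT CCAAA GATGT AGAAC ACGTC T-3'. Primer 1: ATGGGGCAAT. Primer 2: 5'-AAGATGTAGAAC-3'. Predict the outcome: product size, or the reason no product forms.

No product — the primers' 3' ends point away from each other.

Primer 1 (ATGGGGCAAT) has reverse complement ATTGCCCCAT, which matches the top strand at positions 27–36; primer 1 anneals to the top strand there with its 3' end pointing upstream toward position 27.
Primer 2 (AAGATGTAGAAC) matches the top strand directly at positions 89–100; it anneals to the bottom strand with its 3' end pointing downstream toward position 100.
The 3' ends diverge (primer 1 extends toward position 1, primer 2 toward position 106), so the primers never converge on a shared product.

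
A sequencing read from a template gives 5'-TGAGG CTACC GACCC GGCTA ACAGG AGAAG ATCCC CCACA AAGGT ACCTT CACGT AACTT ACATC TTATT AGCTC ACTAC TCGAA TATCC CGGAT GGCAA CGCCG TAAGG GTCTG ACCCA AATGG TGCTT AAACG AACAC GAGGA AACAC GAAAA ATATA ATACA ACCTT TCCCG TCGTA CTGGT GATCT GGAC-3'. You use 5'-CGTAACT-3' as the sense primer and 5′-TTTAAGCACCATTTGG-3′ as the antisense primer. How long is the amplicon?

The forward primer matches the template at positions 53–59.
Taking the reverse complement of TTTAAGCACCATTTGG gives CCAAATGGTGCTTAAA, found at positions 118–133 on the template; the primer anneals here to the top strand with its 3' end pointing upstream.
The product runs from position 53 to position 133, so its length is 133 − 53 + 1 = 81 bp.

81 bp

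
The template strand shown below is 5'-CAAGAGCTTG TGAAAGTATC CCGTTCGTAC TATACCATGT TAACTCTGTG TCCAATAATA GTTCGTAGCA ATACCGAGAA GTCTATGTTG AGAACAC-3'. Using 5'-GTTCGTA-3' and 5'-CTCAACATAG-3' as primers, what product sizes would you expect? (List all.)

70 bp, 32 bp

The forward primer GTTCGTA matches the top strand at positions 23–29, 61–67.
The reverse primer's reverse complement is CTATGTTGAG, matching at positions 83–92.
Each forward site pairs with the reverse site to give a product ending at position 92: sizes 70, 32 bp.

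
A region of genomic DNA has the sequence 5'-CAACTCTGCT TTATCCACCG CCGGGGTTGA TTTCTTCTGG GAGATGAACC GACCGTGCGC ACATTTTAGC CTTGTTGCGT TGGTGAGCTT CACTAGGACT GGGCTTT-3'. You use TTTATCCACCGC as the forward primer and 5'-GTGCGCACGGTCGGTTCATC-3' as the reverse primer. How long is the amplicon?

53 bp

The forward primer matches the template at positions 10–21.
Reverse complement of the reverse primer: GATGAACCGACCGTGCGCAC. This occurs on the top strand at positions 43–62.
Product length = (reverse-primer end) − (forward-primer start) + 1 = 62 − 10 + 1 = 53 bp.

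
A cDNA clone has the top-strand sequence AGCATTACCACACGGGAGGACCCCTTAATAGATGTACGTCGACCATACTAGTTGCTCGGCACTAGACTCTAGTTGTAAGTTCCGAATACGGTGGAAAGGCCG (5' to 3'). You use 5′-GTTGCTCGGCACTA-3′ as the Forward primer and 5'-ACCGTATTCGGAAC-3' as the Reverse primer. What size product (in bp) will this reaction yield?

Scanning the template, GTTGCTCGGCACTA occurs at positions 51–64; this primer anneals to the bottom strand there with its 3' end pointing downstream.
Reverse complement of the reverse primer: GTTCCGAATACGGT. This occurs on the top strand at positions 79–92.
Amplicon spans positions 51–92: 42 bp.

42 bp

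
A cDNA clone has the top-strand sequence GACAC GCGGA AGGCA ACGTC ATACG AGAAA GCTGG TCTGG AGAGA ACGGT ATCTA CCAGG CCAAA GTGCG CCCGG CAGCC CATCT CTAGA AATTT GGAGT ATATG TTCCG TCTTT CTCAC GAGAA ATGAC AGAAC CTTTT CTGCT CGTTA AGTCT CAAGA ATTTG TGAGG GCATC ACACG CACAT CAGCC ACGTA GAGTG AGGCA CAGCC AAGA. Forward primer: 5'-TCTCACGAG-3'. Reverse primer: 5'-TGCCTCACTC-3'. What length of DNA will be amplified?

91 bp

The forward primer matches the template at positions 115–123.
The reverse primer's reverse complement is GAGTGAGGCA, which matches the template at positions 196–205.
Product length = (reverse-primer end) − (forward-primer start) + 1 = 205 − 115 + 1 = 91 bp.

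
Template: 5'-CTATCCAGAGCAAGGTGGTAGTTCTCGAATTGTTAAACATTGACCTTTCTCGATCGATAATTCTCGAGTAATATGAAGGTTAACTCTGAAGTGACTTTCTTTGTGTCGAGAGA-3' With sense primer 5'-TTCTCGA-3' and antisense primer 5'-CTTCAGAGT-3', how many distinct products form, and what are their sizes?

The forward primer TTCTCGA matches the top strand at positions 22–28, 47–53, 61–67.
The reverse primer's reverse complement is ACTCTGAAG, matching at positions 83–91.
Each forward site pairs with the reverse site to give a product ending at position 91: sizes 70, 45, 31 bp.

Three products: 70 bp, 45 bp, 31 bp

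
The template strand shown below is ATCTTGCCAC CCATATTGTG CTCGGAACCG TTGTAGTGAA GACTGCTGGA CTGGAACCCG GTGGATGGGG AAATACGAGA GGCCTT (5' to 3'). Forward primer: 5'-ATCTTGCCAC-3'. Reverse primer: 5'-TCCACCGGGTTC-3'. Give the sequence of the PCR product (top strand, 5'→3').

Scanning the template, ATCTTGCCAC occurs at positions 1–10; this primer anneals to the bottom strand there with its 3' end pointing downstream.
Taking the reverse complement of TCCACCGGGTTC gives GAACCCGGTGGA, found at positions 54–65 on the template; the primer anneals here to the top strand with its 3' end pointing upstream.
The product is the template from position 1 through 65 (65 bp).

5'-ATCTTGCCACCCATATTGTGCTCGGAACCGTTGTAGTGAAGACTGCTGGACTGGAACCCGGTGGA-3'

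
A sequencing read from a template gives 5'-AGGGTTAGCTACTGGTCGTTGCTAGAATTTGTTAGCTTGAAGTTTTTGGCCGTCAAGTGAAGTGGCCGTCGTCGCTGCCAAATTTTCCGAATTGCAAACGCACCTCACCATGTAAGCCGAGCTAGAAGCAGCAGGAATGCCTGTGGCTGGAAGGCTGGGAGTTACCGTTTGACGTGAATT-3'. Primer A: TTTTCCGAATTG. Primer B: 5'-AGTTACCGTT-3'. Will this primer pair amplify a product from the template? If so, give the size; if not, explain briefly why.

Primer A (TTTTCCGAATTG) matches the top strand at positions 83–94 (3' end points downstream).
Primer B (AGTTACCGTT) also matches the top strand directly, at positions 160–169 — its reverse complement AACGGTAACT is not present.
Both primers anneal to the bottom strand with 3' ends pointing the same way, so neither can prime synthesis back toward the other.

No product — both primers anneal to the same strand and extend in the same direction.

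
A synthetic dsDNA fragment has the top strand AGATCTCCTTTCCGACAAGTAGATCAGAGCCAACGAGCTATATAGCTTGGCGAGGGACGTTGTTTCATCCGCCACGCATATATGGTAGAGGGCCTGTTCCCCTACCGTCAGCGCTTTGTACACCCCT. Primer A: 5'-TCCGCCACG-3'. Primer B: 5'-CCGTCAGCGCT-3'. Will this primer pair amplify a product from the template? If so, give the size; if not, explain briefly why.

Primer A (TCCGCCACG) matches the top strand at positions 68–76 (3' end points downstream).
Primer B (CCGTCAGCGCT) also matches the top strand directly, at positions 105–115 — its reverse complement AGCGCTGACGG is not present.
Both primers anneal to the bottom strand with 3' ends pointing the same way, so neither can prime synthesis back toward the other.

No product — both primers anneal to the same strand and extend in the same direction.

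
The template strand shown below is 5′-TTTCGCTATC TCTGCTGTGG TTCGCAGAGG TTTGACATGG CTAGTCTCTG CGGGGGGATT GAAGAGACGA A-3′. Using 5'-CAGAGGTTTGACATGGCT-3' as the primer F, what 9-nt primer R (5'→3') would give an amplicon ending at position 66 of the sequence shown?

5'-CTCTTCAAT-3'

The forward primer binds at positions 25–42; the product's 3' end on the top strand is position 66.
The reverse primer anneals to the top strand over positions 58–66, i.e. to ATTGAAGAG.
Its sequence written 5'→3' is the reverse complement: CTCTTCAAT.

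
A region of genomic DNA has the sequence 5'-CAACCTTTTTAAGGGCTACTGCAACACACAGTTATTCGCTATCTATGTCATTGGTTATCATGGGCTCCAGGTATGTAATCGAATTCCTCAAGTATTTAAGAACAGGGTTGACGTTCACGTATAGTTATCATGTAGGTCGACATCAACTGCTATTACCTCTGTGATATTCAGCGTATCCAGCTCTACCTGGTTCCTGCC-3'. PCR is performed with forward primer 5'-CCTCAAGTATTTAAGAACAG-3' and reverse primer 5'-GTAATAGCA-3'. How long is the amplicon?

Forward primer CCTCAAGTATTTAAGAACAG is found on the top strand at positions 86–105.
The reverse primer's reverse complement is TGCTATTAC, which matches the template at positions 148–156.
Product length = (reverse-primer end) − (forward-primer start) + 1 = 156 − 86 + 1 = 71 bp.

71 bp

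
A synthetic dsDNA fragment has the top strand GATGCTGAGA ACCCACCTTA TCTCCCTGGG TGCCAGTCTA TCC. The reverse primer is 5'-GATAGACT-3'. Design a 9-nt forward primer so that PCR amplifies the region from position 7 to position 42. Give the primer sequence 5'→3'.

The reverse primer's reverse complement AGTCTATC matches the template at positions 35–42; the product starts at position 7.
The forward primer is identical to the top strand over positions 7–15: GAGAACCCA.

5'-GAGAACCCA-3'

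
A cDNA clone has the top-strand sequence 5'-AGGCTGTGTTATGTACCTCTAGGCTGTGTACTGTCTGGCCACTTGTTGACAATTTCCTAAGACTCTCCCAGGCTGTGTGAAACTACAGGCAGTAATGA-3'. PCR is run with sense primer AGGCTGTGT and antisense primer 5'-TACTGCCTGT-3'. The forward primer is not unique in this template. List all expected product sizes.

The forward primer AGGCTGTGT matches the top strand at positions 1–9, 21–29, 70–78.
The reverse primer's reverse complement is ACAGGCAGTA, matching at positions 85–94.
Each forward site pairs with the reverse site to give a product ending at position 94: sizes 94, 74, 25 bp.

94 bp, 74 bp, 25 bp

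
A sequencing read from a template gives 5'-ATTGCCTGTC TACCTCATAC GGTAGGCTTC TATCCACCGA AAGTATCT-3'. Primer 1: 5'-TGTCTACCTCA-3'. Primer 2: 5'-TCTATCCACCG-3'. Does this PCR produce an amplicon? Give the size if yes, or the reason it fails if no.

Primer 1 (TGTCTACCTCA) matches the top strand at positions 7–17 (3' end points downstream).
Primer 2 (TCTATCCACCG) also matches the top strand directly, at positions 29–39 — its reverse complement CGGTGGATAGA is not present.
Both primers anneal to the bottom strand with 3' ends pointing the same way, so neither can prime synthesis back toward the other.

No product — both primers anneal to the same strand and extend in the same direction.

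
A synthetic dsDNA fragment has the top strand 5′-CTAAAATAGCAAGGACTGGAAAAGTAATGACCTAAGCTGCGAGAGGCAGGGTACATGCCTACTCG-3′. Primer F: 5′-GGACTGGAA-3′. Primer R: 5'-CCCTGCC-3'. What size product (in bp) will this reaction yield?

Forward primer GGACTGGAA is found on the top strand at positions 13–21.
Reverse complement of the reverse primer: GGCAGGG. This occurs on the top strand at positions 45–51.
Amplicon spans positions 13–51: 39 bp.

39 bp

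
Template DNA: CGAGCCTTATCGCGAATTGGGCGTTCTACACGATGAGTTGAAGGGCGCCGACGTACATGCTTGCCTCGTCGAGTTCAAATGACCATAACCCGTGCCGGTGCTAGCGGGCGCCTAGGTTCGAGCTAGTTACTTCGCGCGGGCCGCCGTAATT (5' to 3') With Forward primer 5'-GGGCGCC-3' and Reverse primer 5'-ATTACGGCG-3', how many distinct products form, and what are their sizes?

Two products: 108 bp, 45 bp

The forward primer GGGCGCC matches the top strand at positions 43–49, 106–112.
The reverse primer's reverse complement is CGCCGTAAT, matching at positions 142–150.
Each forward site pairs with the reverse site to give a product ending at position 150: sizes 108, 45 bp.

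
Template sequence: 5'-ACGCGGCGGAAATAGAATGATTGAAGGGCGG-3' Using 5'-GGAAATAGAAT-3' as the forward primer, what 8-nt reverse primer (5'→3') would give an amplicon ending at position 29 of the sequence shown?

5'-GCCCTTCA-3'

The forward primer binds at positions 8–18; the product's 3' end on the top strand is position 29.
The reverse primer anneals to the top strand over positions 22–29, i.e. to TGAAGGGC.
Its sequence written 5'→3' is the reverse complement: GCCCTTCA.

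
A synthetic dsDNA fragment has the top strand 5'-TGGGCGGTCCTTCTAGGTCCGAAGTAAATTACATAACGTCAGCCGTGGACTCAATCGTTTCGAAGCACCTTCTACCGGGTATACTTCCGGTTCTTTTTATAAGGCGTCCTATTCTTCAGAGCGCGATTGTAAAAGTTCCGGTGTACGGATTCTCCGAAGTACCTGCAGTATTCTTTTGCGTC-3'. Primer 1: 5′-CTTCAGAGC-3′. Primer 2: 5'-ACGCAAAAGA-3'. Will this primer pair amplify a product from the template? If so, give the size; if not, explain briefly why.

Primer 1 (CTTCAGAGC) matches the top strand at positions 114–122; it acts as a forward primer.
Primer 2's reverse complement is TCTTTTGCGT, matching the top strand at positions 172–181; it acts as a reverse primer.
The 3' ends face each other across positions 114–181, giving a 68 bp product.

Yes — a 68 bp product.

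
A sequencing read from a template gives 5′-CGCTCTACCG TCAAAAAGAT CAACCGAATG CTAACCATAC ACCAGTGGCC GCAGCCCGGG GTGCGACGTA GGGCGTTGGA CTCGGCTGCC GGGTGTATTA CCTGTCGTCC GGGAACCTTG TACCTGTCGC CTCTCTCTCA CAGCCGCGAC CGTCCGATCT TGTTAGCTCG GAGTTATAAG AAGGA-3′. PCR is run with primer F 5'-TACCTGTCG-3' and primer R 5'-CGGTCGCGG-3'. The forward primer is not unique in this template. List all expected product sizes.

The forward primer TACCTGTCG matches the top strand at positions 99–107, 121–129.
The reverse primer's reverse complement is CCGCGACCG, matching at positions 144–152.
Each forward site pairs with the reverse site to give a product ending at position 152: sizes 54, 32 bp.

54 bp, 32 bp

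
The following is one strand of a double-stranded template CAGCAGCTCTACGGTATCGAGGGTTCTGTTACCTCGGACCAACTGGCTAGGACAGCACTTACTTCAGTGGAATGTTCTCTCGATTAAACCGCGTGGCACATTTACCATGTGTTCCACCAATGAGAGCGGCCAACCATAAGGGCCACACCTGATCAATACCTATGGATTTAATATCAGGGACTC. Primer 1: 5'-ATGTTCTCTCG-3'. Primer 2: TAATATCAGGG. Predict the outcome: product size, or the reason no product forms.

No product — both primers anneal to the same strand and extend in the same direction.

Primer 1 (ATGTTCTCTCG) matches the top strand at positions 72–82 (3' end points downstream).
Primer 2 (TAATATCAGGG) also matches the top strand directly, at positions 169–179 — its reverse complement CCCTGATATTA is not present.
Both primers anneal to the bottom strand with 3' ends pointing the same way, so neither can prime synthesis back toward the other.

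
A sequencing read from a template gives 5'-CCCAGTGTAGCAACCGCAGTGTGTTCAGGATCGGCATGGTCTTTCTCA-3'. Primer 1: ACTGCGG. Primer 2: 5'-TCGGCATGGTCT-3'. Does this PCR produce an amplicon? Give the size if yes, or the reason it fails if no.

Primer 1 (ACTGCGG) has reverse complement CCGCAGT, which matches the top strand at positions 14–20; primer 1 anneals to the top strand there with its 3' end pointing upstream toward position 14.
Primer 2 (TCGGCATGGTCT) matches the top strand directly at positions 31–42; it anneals to the bottom strand with its 3' end pointing downstream toward position 42.
The 3' ends diverge (primer 1 extends toward position 1, primer 2 toward position 48), so the primers never converge on a shared product.

No product — the primers' 3' ends point away from each other.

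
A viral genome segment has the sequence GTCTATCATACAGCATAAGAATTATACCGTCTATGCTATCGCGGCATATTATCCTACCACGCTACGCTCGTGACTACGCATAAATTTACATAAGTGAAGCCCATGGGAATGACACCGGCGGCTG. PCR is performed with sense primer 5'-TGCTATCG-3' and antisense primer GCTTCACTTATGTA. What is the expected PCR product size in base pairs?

Forward primer TGCTATCG is found on the top strand at positions 34–41.
Taking the reverse complement of GCTTCACTTATGTA gives TACATAAGTGAAGC, found at positions 87–100 on the template; the primer anneals here to the top strand with its 3' end pointing upstream.
The product runs from position 34 to position 100, so its length is 100 − 34 + 1 = 67 bp.

67 bp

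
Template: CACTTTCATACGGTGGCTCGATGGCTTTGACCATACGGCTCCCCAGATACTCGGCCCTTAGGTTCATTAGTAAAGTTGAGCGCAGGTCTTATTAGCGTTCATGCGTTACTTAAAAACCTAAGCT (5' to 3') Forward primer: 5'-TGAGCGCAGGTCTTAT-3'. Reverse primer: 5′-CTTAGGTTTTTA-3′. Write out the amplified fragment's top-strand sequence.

Scanning the template, TGAGCGCAGGTCTTAT occurs at positions 77–92; this primer anneals to the bottom strand there with its 3' end pointing downstream.
Taking the reverse complement of CTTAGGTTTTTA gives TAAAAACCTAAG, found at positions 111–122 on the template; the primer anneals here to the top strand with its 3' end pointing upstream.
The product is the template from position 77 through 122 (46 bp).

5'-TGAGCGCAGGTCTTATTAGCGTTCATGCGTTACTTAAAAACCTAAG-3'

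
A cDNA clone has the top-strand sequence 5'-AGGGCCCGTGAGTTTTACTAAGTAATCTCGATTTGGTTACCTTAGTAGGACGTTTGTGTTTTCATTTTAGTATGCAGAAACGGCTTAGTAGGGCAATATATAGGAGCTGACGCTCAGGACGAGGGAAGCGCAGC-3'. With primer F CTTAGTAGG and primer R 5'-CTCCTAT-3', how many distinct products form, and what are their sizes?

The forward primer CTTAGTAGG matches the top strand at positions 41–49, 84–92.
The reverse primer's reverse complement is ATAGGAG, matching at positions 100–106.
Each forward site pairs with the reverse site to give a product ending at position 106: sizes 66, 23 bp.

Two products: 66 bp, 23 bp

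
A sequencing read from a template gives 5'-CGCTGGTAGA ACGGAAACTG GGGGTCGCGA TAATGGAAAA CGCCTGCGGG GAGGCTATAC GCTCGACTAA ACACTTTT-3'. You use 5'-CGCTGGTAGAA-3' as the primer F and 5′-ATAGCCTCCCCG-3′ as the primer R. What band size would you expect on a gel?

58 bp

Scanning the template, CGCTGGTAGAA occurs at positions 1–11; this primer anneals to the bottom strand there with its 3' end pointing downstream.
Taking the reverse complement of ATAGCCTCCCCG gives CGGGGAGGCTAT, found at positions 47–58 on the template; the primer anneals here to the top strand with its 3' end pointing upstream.
Amplicon spans positions 1–58: 58 bp.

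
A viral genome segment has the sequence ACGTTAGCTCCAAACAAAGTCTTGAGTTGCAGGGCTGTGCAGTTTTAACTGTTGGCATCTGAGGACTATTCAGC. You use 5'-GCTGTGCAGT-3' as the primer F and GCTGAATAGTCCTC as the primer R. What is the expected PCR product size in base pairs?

41 bp

Forward primer GCTGTGCAGT is found on the top strand at positions 34–43.
The reverse primer's reverse complement is GAGGACTATTCAGC, which matches the template at positions 61–74.
Amplicon spans positions 34–74: 41 bp.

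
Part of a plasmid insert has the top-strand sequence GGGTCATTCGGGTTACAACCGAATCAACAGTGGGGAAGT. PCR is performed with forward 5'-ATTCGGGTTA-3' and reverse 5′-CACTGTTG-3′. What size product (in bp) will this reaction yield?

Forward primer ATTCGGGTTA is found on the top strand at positions 6–15.
Reverse complement of the reverse primer: CAACAGTG. This occurs on the top strand at positions 25–32.
The product runs from position 6 to position 32, so its length is 32 − 6 + 1 = 27 bp.

27 bp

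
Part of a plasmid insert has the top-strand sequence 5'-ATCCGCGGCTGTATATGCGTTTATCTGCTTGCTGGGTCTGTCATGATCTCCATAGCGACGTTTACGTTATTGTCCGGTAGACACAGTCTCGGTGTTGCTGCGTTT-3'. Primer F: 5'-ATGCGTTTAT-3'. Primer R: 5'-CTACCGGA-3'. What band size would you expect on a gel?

Scanning the template, ATGCGTTTAT occurs at positions 15–24; this primer anneals to the bottom strand there with its 3' end pointing downstream.
The reverse primer's reverse complement is TCCGGTAG, which matches the template at positions 73–80.
The product runs from position 15 to position 80, so its length is 80 − 15 + 1 = 66 bp.

66 bp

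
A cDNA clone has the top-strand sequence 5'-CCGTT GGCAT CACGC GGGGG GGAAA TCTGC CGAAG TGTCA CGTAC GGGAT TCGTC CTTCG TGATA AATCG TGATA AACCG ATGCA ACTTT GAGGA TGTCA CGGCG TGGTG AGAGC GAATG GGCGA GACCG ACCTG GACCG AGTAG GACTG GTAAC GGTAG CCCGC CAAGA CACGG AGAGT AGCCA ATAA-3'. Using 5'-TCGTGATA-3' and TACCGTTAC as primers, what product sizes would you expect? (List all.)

The forward primer TCGTGATA matches the top strand at positions 58–65, 68–75.
The reverse primer's reverse complement is GTAACGGTA, matching at positions 151–159.
Each forward site pairs with the reverse site to give a product ending at position 159: sizes 102, 92 bp.

102 bp, 92 bp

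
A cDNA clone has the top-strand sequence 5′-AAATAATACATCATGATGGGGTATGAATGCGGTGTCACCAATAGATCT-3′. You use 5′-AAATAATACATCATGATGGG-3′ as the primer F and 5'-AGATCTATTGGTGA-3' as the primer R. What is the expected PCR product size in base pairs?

48 bp

Forward primer AAATAATACATCATGATGGG is found on the top strand at positions 1–20.
Reverse complement of the reverse primer: TCACCAATAGATCT. This occurs on the top strand at positions 35–48.
Product length = (reverse-primer end) − (forward-primer start) + 1 = 48 − 1 + 1 = 48 bp.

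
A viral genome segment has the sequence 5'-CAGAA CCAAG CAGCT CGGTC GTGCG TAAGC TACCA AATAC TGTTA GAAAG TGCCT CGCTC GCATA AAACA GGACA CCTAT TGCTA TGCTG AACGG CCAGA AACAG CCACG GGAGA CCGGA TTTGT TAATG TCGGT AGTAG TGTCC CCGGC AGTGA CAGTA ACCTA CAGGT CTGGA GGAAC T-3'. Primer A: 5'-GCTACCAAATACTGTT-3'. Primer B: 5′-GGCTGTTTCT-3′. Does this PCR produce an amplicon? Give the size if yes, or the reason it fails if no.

Yes — a 79 bp product.

Primer A (GCTACCAAATACTGTT) matches the top strand at positions 29–44; it acts as a forward primer.
Primer B's reverse complement is AGAAACAGCC, matching the top strand at positions 98–107; it acts as a reverse primer.
The 3' ends face each other across positions 29–107, giving a 79 bp product.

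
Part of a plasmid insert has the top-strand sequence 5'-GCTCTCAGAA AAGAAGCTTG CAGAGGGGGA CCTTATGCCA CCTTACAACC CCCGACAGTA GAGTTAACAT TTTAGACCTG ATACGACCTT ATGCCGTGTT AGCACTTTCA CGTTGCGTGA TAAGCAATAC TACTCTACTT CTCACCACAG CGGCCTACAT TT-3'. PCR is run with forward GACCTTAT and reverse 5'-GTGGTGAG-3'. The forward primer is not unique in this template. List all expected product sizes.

The forward primer GACCTTAT matches the top strand at positions 29–36, 85–92.
The reverse primer's reverse complement is CTCACCAC, matching at positions 141–148.
Each forward site pairs with the reverse site to give a product ending at position 148: sizes 120, 64 bp.

120 bp, 64 bp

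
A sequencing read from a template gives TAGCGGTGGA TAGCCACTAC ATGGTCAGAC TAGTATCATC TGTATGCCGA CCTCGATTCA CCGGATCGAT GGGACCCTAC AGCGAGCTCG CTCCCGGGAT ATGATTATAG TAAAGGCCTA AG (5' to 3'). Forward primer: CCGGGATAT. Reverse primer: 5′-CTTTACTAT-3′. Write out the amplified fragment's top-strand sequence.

Forward primer CCGGGATAT is found on the top strand at positions 94–102.
Reverse complement of the reverse primer: ATAGTAAAG. This occurs on the top strand at positions 107–115.
The product is the template from position 94 through 115 (22 bp).

5'-CCGGGATATGATTATAGTAAAG-3'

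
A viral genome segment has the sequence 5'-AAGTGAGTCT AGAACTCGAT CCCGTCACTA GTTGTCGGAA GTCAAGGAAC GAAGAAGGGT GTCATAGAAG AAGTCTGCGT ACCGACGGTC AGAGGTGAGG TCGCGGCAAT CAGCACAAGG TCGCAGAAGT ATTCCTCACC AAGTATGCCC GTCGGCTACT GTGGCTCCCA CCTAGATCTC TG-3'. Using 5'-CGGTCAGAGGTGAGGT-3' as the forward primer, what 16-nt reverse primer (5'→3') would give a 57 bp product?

5'-TTGGTGAGGAATACTT-3'

The forward primer binds at positions 86–101, so a 57 bp product ends at position 86 + 57 − 1 = 142.
The reverse primer anneals to the top strand over positions 127–142, i.e. to AAGTATTCCTCACCAA.
Its sequence written 5'→3' is the reverse complement: TTGGTGAGGAATACTT.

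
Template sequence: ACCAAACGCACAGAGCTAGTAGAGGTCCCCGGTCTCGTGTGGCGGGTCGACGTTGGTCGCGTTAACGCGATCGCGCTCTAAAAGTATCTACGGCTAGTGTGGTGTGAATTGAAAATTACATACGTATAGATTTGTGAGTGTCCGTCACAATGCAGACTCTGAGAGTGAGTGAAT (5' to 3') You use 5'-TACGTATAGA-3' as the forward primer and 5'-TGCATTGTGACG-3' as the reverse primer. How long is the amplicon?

34 bp

The forward primer matches the template at positions 121–130.
The reverse primer's reverse complement is CGTCACAATGCA, which matches the template at positions 143–154.
Amplicon spans positions 121–154: 34 bp.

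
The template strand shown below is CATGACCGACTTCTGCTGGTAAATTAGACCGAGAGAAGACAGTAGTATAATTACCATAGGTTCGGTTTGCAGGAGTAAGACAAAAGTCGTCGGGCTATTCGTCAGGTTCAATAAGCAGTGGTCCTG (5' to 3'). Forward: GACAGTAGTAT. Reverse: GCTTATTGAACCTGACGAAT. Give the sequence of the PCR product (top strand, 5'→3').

5'-GACAGTAGTATAATTACCATAGGTTCGGTTTGCAGGAGTAAGACAAAAGTCGTCGGGCTATTCGTCAGGTTCAATAAGC-3'

Scanning the template, GACAGTAGTAT occurs at positions 38–48; this primer anneals to the bottom strand there with its 3' end pointing downstream.
The reverse primer's reverse complement is ATTCGTCAGGTTCAATAAGC, which matches the template at positions 97–116.
The product is the template from position 38 through 116 (79 bp).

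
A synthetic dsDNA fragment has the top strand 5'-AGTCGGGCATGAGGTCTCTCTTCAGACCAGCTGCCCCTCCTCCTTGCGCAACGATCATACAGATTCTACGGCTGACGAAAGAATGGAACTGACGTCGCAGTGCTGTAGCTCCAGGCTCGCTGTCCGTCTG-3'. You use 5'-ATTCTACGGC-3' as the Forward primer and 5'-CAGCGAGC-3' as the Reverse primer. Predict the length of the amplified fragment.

Forward primer ATTCTACGGC is found on the top strand at positions 63–72.
The reverse primer's reverse complement is GCTCGCTG, which matches the template at positions 115–122.
The product runs from position 63 to position 122, so its length is 122 − 63 + 1 = 60 bp.

60 bp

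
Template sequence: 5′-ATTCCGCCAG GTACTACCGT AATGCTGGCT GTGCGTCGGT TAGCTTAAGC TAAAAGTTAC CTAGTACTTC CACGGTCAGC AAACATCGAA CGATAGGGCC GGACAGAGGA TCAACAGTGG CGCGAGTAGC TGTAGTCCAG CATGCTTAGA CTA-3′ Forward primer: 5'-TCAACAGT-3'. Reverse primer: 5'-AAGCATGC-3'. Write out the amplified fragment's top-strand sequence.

5'-TCAACAGTGGCGCGAGTAGCTGTAGTCCAGCATGCTT-3'

The forward primer matches the template at positions 111–118.
Taking the reverse complement of AAGCATGC gives GCATGCTT, found at positions 140–147 on the template; the primer anneals here to the top strand with its 3' end pointing upstream.
The product is the template from position 111 through 147 (37 bp).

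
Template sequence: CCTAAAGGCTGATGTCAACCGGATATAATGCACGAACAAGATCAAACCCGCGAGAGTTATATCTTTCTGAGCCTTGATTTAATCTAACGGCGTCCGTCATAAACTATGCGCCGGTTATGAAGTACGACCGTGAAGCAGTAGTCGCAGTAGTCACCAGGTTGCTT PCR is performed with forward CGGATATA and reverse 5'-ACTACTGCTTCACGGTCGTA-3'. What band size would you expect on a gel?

123 bp

The forward primer matches the template at positions 20–27.
Taking the reverse complement of ACTACTGCTTCACGGTCGTA gives TACGACCGTGAAGCAGTAGT, found at positions 123–142 on the template; the primer anneals here to the top strand with its 3' end pointing upstream.
Amplicon spans positions 20–142: 123 bp.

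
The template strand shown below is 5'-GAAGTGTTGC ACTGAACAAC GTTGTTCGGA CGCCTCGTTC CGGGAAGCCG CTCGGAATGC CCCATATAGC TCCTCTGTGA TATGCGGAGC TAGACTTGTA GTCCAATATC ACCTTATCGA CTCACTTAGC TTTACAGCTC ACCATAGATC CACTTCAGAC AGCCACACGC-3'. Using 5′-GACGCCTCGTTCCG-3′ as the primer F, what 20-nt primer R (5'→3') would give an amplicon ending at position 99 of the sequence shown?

The forward primer binds at positions 29–42; the product's 3' end on the top strand is position 99.
The reverse primer anneals to the top strand over positions 80–99, i.e. to ATATGCGGAGCTAGACTTGT.
Its sequence written 5'→3' is the reverse complement: ACAAGTCTAGCTCCGCATAT.

5'-ACAAGTCTAGCTCCGCATAT-3'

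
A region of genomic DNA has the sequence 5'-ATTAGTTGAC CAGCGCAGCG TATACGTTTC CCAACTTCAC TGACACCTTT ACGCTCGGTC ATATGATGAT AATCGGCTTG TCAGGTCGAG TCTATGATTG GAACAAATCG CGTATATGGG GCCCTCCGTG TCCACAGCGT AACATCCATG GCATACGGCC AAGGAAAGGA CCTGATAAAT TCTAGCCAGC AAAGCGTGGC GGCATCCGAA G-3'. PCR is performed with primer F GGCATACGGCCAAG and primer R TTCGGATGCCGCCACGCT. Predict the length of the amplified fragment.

61 bp

Forward primer GGCATACGGCCAAG is found on the top strand at positions 150–163.
Taking the reverse complement of TTCGGATGCCGCCACGCT gives AGCGTGGCGGCATCCGAA, found at positions 193–210 on the template; the primer anneals here to the top strand with its 3' end pointing upstream.
The product runs from position 150 to position 210, so its length is 210 − 150 + 1 = 61 bp.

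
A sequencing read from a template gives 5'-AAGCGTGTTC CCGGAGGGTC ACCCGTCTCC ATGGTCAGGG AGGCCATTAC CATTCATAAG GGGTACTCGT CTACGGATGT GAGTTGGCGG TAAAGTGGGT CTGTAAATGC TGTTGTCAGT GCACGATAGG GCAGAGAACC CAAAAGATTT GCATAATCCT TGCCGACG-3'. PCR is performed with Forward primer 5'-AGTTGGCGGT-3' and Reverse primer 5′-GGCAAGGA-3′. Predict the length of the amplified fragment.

Forward primer AGTTGGCGGT is found on the top strand at positions 82–91.
Reverse complement of the reverse primer: TCCTTGCC. This occurs on the top strand at positions 157–164.
Amplicon spans positions 82–164: 83 bp.

83 bp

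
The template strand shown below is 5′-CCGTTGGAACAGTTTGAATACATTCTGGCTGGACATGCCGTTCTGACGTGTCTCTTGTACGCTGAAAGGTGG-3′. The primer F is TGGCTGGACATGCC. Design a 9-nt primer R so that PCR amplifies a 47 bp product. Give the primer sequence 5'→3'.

5'-CCACCTTTC-3'

The forward primer binds at positions 26–39, so a 47 bp product ends at position 26 + 47 − 1 = 72.
The reverse primer anneals to the top strand over positions 64–72, i.e. to GAAAGGTGG.
Its sequence written 5'→3' is the reverse complement: CCACCTTTC.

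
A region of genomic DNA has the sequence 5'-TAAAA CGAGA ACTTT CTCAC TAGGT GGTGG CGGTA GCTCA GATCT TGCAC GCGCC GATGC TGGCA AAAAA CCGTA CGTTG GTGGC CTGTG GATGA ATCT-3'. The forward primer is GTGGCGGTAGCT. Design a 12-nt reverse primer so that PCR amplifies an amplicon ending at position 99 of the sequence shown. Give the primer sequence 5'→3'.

5'-AGATTCATCCAC-3'

The forward primer binds at positions 27–38; the product's 3' end on the top strand is position 99.
The reverse primer anneals to the top strand over positions 88–99, i.e. to GTGGATGAATCT.
Its sequence written 5'→3' is the reverse complement: AGATTCATCCAC.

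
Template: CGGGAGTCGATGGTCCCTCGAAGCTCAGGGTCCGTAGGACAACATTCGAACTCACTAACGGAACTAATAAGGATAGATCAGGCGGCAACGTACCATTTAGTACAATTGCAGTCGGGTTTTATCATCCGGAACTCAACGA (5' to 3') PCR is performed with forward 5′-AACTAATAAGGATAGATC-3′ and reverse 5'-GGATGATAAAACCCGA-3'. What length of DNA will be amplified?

66 bp

The forward primer matches the template at positions 62–79.
The reverse primer's reverse complement is TCGGGTTTTATCATCC, which matches the template at positions 112–127.
Product length = (reverse-primer end) − (forward-primer start) + 1 = 127 − 62 + 1 = 66 bp.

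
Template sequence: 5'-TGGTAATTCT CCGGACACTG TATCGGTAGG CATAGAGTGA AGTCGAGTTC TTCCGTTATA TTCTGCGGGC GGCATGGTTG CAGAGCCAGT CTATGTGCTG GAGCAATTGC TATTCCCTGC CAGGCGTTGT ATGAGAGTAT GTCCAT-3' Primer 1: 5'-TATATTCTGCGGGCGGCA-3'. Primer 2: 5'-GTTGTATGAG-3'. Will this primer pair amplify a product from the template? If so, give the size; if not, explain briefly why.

No product — both primers anneal to the same strand and extend in the same direction.

Primer 1 (TATATTCTGCGGGCGGCA) matches the top strand at positions 57–74 (3' end points downstream).
Primer 2 (GTTGTATGAG) also matches the top strand directly, at positions 126–135 — its reverse complement CTCATACAAC is not present.
Both primers anneal to the bottom strand with 3' ends pointing the same way, so neither can prime synthesis back toward the other.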